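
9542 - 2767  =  6775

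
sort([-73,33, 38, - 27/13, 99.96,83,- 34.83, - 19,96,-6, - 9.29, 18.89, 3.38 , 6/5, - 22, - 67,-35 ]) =[ - 73,  -  67, - 35 ,  -  34.83  ,-22,-19 ,-9.29, - 6, - 27/13, 6/5,3.38,  18.89, 33,  38, 83,96,99.96 ]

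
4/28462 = 2/14231 = 0.00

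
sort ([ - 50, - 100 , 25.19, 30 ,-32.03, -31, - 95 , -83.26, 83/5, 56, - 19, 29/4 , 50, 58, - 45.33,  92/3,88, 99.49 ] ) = [ - 100, - 95,-83.26, -50, - 45.33,-32.03,-31, - 19, 29/4,83/5  ,  25.19, 30, 92/3, 50, 56 , 58,  88, 99.49]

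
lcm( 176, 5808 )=5808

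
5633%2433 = 767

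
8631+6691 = 15322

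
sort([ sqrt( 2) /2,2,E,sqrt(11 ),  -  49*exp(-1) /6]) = [ - 49*exp( - 1 ) /6,sqrt( 2)/2,2,E,sqrt( 11)]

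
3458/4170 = 1729/2085 = 0.83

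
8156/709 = 8156/709 = 11.50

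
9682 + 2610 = 12292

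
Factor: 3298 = 2^1 * 17^1*97^1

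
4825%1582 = 79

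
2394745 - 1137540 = 1257205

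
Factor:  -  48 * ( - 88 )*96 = 2^12*3^2 * 11^1 = 405504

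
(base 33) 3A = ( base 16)6D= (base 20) 59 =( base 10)109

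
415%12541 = 415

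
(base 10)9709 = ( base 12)5751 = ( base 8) 22755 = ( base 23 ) i83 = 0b10010111101101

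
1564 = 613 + 951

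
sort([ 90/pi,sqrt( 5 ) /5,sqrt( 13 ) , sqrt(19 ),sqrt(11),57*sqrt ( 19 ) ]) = [sqrt( 5)/5,sqrt(11),sqrt(13 ),sqrt(19),90/pi,57 * sqrt(19)]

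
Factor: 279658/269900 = 2^(  -  1 )*5^( - 2)*67^1*2087^1 * 2699^(-1) = 139829/134950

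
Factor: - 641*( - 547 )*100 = 35062700 = 2^2*5^2*547^1*641^1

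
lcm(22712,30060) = 1022040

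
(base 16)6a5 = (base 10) 1701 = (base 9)2300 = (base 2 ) 11010100101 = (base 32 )1L5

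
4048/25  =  4048/25 = 161.92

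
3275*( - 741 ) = -2426775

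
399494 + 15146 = 414640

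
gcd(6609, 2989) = 1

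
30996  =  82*378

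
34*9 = 306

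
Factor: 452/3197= 2^2 * 23^( - 1)*113^1*139^( - 1)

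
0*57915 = 0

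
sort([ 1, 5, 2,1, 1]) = [ 1, 1, 1,2, 5]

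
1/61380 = 1/61380 =0.00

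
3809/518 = 3809/518 =7.35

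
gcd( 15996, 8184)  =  372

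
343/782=343/782 = 0.44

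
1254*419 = 525426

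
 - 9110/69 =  - 133 + 67/69 = - 132.03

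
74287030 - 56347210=17939820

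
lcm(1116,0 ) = 0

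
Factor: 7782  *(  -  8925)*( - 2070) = 2^2*3^4* 5^3*7^1*17^1*23^1*1297^1 =143770504500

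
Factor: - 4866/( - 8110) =3/5 = 3^1*5^( - 1)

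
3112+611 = 3723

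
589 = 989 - 400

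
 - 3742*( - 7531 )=28181002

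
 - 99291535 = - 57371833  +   - 41919702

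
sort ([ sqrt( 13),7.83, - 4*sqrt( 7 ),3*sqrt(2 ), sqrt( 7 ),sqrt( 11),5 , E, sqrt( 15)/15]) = [ - 4*sqrt ( 7),sqrt(15) /15,sqrt ( 7 ),  E, sqrt( 11 ), sqrt( 13 ) , 3*sqrt( 2 ),  5,7.83] 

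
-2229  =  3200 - 5429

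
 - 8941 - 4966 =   -  13907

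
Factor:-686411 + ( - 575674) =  - 1262085 = -3^1 * 5^1 * 11^1*7649^1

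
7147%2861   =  1425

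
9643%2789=1276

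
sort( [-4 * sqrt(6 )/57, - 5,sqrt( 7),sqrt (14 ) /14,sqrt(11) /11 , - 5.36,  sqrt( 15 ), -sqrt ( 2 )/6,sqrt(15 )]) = [ - 5.36, - 5, - sqrt( 2) /6, - 4* sqrt( 6 ) /57,  sqrt( 14 ) /14,  sqrt ( 11 ) /11,sqrt(7 ),sqrt(15),sqrt( 15)] 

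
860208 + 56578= 916786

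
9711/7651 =1 + 2060/7651 = 1.27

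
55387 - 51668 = 3719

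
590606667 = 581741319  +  8865348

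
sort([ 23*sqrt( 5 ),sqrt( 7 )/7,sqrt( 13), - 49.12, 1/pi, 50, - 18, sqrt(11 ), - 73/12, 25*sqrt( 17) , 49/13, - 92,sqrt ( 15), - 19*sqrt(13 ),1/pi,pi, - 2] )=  [ - 92,-19*sqrt(13), - 49.12, - 18,-73/12, - 2,1/pi, 1/pi,sqrt( 7)/7,  pi,  sqrt(11 ),sqrt(13), 49/13,sqrt( 15),50, 23*sqrt (5 ), 25*sqrt(17 ) ] 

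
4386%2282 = 2104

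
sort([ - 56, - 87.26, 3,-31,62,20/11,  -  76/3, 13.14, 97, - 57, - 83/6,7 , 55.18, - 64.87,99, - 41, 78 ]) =[ -87.26, - 64.87,-57, - 56, - 41, - 31,-76/3, - 83/6 , 20/11, 3,  7, 13.14,55.18, 62, 78, 97, 99 ] 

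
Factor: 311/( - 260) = -2^(-2)*5^( - 1)*13^( - 1 ) * 311^1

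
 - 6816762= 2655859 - 9472621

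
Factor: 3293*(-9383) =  - 11^1*37^1*89^1*853^1 =-  30898219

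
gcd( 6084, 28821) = 39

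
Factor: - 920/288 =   -  115/36 = -2^(-2 ) * 3^( - 2)*5^1*23^1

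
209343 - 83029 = 126314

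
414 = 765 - 351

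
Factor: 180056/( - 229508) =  - 142/181  =  -2^1*71^1*181^( - 1)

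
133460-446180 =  -312720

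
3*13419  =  40257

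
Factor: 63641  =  23^1* 2767^1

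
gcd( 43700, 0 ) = 43700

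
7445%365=145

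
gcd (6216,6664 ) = 56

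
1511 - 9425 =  - 7914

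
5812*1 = 5812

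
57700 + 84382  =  142082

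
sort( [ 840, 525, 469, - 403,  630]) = [- 403,469 , 525,630,840]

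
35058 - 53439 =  - 18381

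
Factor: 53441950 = 2^1 * 5^2*223^1*4793^1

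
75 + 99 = 174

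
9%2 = 1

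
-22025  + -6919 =  -  28944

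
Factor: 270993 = 3^1*103^1 * 877^1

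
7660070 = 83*92290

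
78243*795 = 62203185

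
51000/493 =103 + 13/29 =103.45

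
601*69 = 41469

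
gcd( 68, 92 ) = 4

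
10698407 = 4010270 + 6688137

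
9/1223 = 9/1223 = 0.01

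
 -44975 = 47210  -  92185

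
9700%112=68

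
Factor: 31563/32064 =63/64 = 2^( - 6 )*3^2 * 7^1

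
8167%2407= 946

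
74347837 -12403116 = 61944721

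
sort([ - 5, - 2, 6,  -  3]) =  [  -  5, -3, - 2,  6 ]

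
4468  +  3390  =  7858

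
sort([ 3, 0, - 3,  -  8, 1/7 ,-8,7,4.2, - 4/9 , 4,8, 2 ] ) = [-8, - 8, - 3, - 4/9, 0, 1/7, 2, 3, 4,4.2 , 7 , 8] 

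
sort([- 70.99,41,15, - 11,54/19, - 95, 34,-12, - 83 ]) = [ - 95,- 83, - 70.99,  -  12, - 11,54/19,15,34, 41] 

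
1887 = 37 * 51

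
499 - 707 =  - 208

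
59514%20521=18472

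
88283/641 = 88283/641 = 137.73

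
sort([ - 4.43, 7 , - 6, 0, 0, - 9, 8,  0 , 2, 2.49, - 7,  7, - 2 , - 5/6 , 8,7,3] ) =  [ - 9, - 7 , - 6, - 4.43, - 2, - 5/6,  0,0,0, 2,  2.49, 3, 7,7, 7,8, 8 ] 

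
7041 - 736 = 6305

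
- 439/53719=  - 1 + 53280/53719 = - 0.01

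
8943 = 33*271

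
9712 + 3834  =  13546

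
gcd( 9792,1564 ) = 68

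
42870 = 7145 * 6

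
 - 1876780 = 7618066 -9494846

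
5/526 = 5/526  =  0.01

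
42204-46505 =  - 4301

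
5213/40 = 5213/40 = 130.32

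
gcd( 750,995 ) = 5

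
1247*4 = 4988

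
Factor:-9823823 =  - 43^1*228461^1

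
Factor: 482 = 2^1*241^1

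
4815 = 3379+1436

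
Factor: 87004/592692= 3^( - 1)*21751^1*49391^(  -  1) = 21751/148173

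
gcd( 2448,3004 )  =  4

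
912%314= 284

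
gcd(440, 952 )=8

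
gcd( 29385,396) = 9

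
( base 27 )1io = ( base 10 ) 1239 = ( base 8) 2327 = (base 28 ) 1g7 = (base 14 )647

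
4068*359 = 1460412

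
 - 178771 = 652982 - 831753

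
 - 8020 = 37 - 8057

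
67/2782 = 67/2782 = 0.02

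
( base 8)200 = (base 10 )128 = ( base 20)68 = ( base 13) 9b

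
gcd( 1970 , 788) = 394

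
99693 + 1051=100744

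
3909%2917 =992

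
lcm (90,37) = 3330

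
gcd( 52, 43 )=1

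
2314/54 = 42 + 23/27  =  42.85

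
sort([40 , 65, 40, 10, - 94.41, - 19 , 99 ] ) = [ - 94.41, - 19, 10, 40, 40, 65,99] 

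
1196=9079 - 7883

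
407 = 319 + 88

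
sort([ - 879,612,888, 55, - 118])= [ - 879, - 118,55, 612,  888]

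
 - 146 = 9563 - 9709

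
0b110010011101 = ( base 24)5ed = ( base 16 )C9D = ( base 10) 3229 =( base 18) 9H7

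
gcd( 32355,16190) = 5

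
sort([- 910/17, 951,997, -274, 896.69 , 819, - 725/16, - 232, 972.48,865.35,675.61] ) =[ -274, - 232,- 910/17, - 725/16,675.61, 819,865.35, 896.69,  951,972.48,997] 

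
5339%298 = 273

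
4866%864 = 546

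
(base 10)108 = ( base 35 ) 33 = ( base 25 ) 48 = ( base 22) 4k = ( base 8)154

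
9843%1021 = 654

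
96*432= 41472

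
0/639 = 0=0.00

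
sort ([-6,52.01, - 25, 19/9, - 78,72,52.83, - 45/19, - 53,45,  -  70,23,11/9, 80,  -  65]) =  [-78, - 70,- 65,  -  53, - 25, - 6, - 45/19,11/9, 19/9,23, 45, 52.01 , 52.83 , 72, 80] 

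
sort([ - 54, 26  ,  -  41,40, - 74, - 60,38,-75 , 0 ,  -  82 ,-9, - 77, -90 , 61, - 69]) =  [  -  90, - 82, - 77, - 75, - 74, - 69,  -  60, - 54, - 41, - 9,0, 26, 38, 40,61 ]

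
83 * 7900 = 655700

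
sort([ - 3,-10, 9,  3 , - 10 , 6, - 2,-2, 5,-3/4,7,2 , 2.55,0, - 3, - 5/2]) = [-10,  -  10, -3,-3, - 5/2,-2 ,  -  2, -3/4, 0, 2,2.55, 3 , 5,6 , 7,9]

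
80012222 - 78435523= 1576699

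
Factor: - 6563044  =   - 2^2*1640761^1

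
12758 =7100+5658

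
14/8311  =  14/8311 = 0.00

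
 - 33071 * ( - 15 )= 496065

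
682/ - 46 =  - 15+4/23 =- 14.83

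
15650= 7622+8028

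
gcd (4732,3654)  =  14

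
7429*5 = 37145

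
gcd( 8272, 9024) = 752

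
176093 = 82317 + 93776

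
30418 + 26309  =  56727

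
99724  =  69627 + 30097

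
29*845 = 24505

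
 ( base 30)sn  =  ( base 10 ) 863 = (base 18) 2BH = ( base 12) 5BB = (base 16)35F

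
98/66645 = 98/66645 = 0.00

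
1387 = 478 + 909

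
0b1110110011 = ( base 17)34C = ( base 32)TJ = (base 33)SN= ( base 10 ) 947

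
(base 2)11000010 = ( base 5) 1234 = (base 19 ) a4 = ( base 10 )194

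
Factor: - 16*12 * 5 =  - 960 = -2^6*3^1*5^1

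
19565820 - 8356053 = 11209767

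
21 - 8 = 13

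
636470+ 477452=1113922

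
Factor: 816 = 2^4 * 3^1*17^1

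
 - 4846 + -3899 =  - 8745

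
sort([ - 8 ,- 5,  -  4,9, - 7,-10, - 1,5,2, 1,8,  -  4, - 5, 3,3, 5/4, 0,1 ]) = [ - 10, - 8,-7, - 5, - 5,-4,-4  , - 1, 0,1,1, 5/4,2,3,  3,5, 8 , 9]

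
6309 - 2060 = 4249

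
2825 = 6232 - 3407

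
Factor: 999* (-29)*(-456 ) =13210776 = 2^3 * 3^4*19^1*29^1*37^1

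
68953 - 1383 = 67570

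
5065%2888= 2177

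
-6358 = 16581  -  22939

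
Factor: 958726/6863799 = 2^1*3^( - 1 )*137^1*227^( - 1)*3499^1*10079^(-1)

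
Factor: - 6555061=  -  151^1 * 43411^1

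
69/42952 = 69/42952 = 0.00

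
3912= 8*489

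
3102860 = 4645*668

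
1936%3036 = 1936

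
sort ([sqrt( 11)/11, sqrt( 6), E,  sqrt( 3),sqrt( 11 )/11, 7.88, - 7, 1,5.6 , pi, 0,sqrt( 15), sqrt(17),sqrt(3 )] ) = [ - 7, 0,sqrt(11 ) /11,sqrt ( 11)/11, 1,sqrt( 3 ), sqrt( 3), sqrt( 6),E,pi, sqrt( 15 ), sqrt( 17 ), 5.6, 7.88]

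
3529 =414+3115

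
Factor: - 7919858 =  - 2^1*17^1*232937^1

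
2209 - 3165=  - 956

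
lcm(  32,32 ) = 32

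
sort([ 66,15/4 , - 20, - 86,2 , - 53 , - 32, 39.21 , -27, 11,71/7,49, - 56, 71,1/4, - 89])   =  [- 89, - 86, - 56, - 53,  -  32, - 27, - 20,1/4 , 2,15/4,71/7 , 11, 39.21,  49,66,71 ]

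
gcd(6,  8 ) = 2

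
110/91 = 110/91 = 1.21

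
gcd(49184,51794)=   58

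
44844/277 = 44844/277 = 161.89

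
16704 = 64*261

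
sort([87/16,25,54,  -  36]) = [-36,87/16,25,54] 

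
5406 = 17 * 318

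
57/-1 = -57 + 0/1 =- 57.00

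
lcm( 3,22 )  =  66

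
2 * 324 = 648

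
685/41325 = 137/8265 = 0.02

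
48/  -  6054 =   -  1  +  1001/1009 = -  0.01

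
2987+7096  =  10083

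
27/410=27/410 = 0.07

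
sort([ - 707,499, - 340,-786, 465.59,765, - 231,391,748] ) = [ - 786, - 707, - 340, - 231, 391 , 465.59, 499,748,765] 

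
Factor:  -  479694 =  - 2^1*3^1*31^1*2579^1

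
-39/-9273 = 13/3091= 0.00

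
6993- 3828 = 3165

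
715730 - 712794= 2936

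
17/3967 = 17/3967 = 0.00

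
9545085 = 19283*495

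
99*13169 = 1303731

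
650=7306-6656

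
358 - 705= - 347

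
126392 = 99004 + 27388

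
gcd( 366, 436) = 2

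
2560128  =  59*43392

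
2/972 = 1/486=0.00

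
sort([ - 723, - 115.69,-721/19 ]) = [ - 723, - 115.69, - 721/19 ]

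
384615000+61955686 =446570686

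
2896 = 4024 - 1128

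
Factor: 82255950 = 2^1*3^2*5^2*7^1*26113^1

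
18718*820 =15348760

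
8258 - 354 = 7904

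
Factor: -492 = - 2^2*3^1 *41^1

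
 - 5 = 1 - 6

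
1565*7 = 10955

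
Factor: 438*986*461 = 199091148 = 2^2*3^1*17^1*29^1*73^1 * 461^1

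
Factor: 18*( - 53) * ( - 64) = 2^7*3^2*53^1 = 61056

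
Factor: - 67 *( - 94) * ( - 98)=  - 2^2 * 7^2*47^1*67^1 = -617204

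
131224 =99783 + 31441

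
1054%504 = 46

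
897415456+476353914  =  1373769370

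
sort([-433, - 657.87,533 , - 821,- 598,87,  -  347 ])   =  [- 821, - 657.87, - 598, - 433 , - 347,87, 533]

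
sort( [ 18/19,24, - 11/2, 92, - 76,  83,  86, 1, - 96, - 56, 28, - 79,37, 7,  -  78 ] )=[ - 96,-79, -78, - 76, - 56, - 11/2,  18/19,1,7,24,28, 37, 83,86, 92 ]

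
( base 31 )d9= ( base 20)10c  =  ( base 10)412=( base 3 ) 120021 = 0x19c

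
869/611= 869/611 =1.42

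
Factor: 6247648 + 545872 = 2^4 * 5^1*84919^1= 6793520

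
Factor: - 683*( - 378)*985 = 254301390 = 2^1 *3^3 * 5^1 * 7^1*197^1*683^1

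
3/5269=3/5269= 0.00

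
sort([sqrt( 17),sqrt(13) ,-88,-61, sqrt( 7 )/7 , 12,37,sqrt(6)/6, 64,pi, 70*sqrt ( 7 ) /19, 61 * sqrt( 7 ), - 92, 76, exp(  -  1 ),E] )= [ - 92  ,  -  88, - 61, exp(-1 ),sqrt(7 ) /7,sqrt(6 )/6, E,pi,  sqrt (13 ), sqrt( 17 ),70*sqrt( 7)/19,12, 37,64,76,61*sqrt(7 ) ] 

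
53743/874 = 53743/874 = 61.49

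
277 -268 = 9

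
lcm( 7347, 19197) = 595107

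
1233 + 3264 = 4497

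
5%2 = 1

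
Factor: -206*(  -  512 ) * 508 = 53579776 = 2^12 * 103^1*127^1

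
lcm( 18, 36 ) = 36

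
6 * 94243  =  565458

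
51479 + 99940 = 151419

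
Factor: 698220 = 2^2*3^4*5^1*  431^1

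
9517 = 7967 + 1550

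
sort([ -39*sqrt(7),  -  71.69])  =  [ - 39*sqrt( 7),-71.69 ]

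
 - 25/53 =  - 25/53 = - 0.47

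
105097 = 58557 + 46540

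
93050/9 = 10338 + 8/9= 10338.89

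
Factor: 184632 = 2^3*3^1*7^2*157^1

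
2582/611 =2582/611 = 4.23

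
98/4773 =98/4773 = 0.02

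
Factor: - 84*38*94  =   - 2^4 * 3^1*7^1*19^1*47^1 = - 300048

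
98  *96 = 9408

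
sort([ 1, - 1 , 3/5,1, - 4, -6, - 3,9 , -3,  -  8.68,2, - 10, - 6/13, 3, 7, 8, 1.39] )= [ - 10 , - 8.68, - 6, - 4, - 3, - 3, - 1 , - 6/13, 3/5, 1, 1 , 1.39,2 , 3,7 , 8,9 ] 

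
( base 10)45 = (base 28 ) 1H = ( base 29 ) 1g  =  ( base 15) 30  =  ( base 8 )55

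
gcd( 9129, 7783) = 1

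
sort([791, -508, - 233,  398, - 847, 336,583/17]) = [ - 847, - 508, - 233, 583/17,336,398,791 ] 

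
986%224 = 90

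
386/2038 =193/1019 = 0.19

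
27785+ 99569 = 127354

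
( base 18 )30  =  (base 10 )54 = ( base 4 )312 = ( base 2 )110110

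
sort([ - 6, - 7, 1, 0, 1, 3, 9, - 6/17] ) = [  -  7, - 6,- 6/17 , 0, 1, 1, 3, 9] 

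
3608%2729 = 879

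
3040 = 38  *80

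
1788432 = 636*2812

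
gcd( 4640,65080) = 40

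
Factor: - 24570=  - 2^1*3^3  *5^1*7^1*13^1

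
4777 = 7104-2327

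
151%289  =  151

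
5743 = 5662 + 81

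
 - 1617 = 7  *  ( -231)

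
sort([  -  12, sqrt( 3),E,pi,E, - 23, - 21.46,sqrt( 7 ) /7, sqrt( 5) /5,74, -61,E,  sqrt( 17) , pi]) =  [-61 ,-23,-21.46,-12,sqrt( 7) /7,sqrt( 5) /5,sqrt( 3),E, E,E,pi,pi,sqrt( 17),74 ]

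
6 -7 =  - 1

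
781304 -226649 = 554655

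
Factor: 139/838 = 2^( - 1) *139^1*419^( - 1) 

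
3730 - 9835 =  - 6105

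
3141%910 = 411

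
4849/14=4849/14 = 346.36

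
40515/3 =13505=13505.00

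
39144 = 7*5592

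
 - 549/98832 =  - 183/32944 = - 0.01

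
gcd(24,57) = 3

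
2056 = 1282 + 774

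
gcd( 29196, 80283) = 3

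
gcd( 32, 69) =1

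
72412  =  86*842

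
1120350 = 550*2037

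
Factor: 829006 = 2^1*414503^1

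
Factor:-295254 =  -  2^1*3^2*47^1 * 349^1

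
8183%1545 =458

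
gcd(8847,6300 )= 9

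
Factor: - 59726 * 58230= -3477844980  =  - 2^2*3^2 * 5^1*647^1*29863^1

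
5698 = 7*814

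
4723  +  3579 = 8302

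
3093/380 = 8 + 53/380  =  8.14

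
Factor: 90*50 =2^2*3^2*5^3 = 4500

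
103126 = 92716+10410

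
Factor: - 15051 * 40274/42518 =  - 303081987/21259 = -3^1*7^( - 1 )*13^1*29^1*173^1*1549^1*3037^( - 1 )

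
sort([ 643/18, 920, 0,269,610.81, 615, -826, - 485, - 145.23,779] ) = [ - 826 , - 485, - 145.23, 0,643/18, 269 , 610.81, 615, 779,920]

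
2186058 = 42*52049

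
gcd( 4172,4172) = 4172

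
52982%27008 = 25974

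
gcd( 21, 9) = 3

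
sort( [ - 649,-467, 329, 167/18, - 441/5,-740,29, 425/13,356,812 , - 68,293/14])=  [ - 740,- 649,- 467, - 441/5 , - 68,167/18,293/14, 29,425/13,329, 356,812]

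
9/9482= 9/9482 = 0.00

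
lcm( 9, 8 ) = 72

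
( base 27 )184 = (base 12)671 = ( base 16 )3B5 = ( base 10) 949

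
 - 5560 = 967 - 6527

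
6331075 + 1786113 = 8117188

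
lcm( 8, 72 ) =72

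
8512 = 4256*2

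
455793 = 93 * 4901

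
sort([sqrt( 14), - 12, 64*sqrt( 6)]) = [ - 12,sqrt ( 14),64*sqrt(6) ] 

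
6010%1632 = 1114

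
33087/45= 735 +4/15 = 735.27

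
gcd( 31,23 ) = 1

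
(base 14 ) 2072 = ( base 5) 134323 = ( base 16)15d4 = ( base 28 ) 73G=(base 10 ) 5588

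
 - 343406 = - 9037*38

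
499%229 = 41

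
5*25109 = 125545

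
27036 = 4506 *6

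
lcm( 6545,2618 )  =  13090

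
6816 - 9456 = - 2640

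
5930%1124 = 310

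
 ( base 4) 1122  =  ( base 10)90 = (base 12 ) 76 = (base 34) 2m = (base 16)5a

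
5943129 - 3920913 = 2022216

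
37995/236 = 37995/236 = 161.00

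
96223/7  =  13746 + 1/7 = 13746.14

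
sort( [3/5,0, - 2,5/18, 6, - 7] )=[  -  7,  -  2, 0, 5/18, 3/5, 6 ]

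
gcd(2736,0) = 2736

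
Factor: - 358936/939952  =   - 2^( - 1)*13^ ( - 1)*4519^( - 1)* 44867^1  =  - 44867/117494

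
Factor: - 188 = - 2^2*47^1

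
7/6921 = 7/6921 = 0.00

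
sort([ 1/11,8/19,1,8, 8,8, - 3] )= [ - 3, 1/11,8/19,1,8,8,  8 ] 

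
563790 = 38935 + 524855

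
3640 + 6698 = 10338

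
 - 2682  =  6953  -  9635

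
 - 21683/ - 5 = 21683/5 = 4336.60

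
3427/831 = 4 + 103/831 = 4.12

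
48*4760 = 228480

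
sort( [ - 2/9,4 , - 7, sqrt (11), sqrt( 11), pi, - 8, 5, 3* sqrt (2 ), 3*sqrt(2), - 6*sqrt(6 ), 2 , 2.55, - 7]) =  [ - 6 * sqrt(6 ), - 8, - 7, - 7, - 2/9, 2, 2.55, pi , sqrt( 11 ) , sqrt( 11), 4,3*sqrt (2), 3 *sqrt(2),5] 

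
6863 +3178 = 10041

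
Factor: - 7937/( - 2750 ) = 2^(  -  1 )*5^( - 3 ) * 11^( - 1 ) * 7937^1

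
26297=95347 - 69050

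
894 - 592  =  302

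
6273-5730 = 543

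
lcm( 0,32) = 0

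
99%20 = 19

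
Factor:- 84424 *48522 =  - 4096421328 = -2^4*3^1*61^1*173^1*8087^1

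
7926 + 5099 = 13025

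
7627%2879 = 1869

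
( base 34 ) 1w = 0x42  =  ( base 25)2G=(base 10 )66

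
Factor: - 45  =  -3^2*5^1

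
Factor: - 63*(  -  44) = 2^2*3^2*7^1*11^1 = 2772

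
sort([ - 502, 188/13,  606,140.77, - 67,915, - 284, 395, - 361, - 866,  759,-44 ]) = [ - 866, - 502, - 361, - 284, - 67, - 44, 188/13, 140.77,  395 , 606, 759, 915 ]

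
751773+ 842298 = 1594071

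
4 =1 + 3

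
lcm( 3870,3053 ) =274770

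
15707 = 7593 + 8114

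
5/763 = 5/763 = 0.01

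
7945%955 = 305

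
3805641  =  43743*87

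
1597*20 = 31940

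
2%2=0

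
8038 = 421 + 7617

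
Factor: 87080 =2^3*5^1*7^1*311^1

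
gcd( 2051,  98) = 7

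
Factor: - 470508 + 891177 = 420669 = 3^2*43^1*1087^1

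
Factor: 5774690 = 2^1 * 5^1*127^1 * 4547^1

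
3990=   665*6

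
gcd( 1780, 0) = 1780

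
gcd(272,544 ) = 272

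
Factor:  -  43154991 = -3^3* 11^1 *145303^1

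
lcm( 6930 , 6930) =6930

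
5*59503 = 297515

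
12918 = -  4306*(-3) 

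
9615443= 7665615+1949828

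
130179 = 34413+95766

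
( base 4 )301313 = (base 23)60H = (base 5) 100231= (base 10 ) 3191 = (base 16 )C77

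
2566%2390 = 176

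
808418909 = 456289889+352129020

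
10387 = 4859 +5528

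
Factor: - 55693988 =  - 2^2*7^2 *284153^1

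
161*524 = 84364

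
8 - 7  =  1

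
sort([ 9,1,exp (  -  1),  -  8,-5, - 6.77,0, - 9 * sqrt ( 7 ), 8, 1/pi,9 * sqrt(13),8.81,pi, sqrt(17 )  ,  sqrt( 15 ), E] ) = [ - 9*sqrt(7 ), - 8, - 6.77, - 5,0, 1/pi,exp( - 1),1,E,pi, sqrt(15 ),sqrt( 17 ),8,8.81,9,9*sqrt(13) ]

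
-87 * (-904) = 78648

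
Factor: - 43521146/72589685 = -2^1 * 5^( - 1)*7^( - 1)*1021^1 *1091^( -1) * 1901^(-1 )*21313^1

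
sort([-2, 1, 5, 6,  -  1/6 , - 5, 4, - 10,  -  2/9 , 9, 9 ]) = [ - 10, - 5, - 2, - 2/9, - 1/6,1, 4,5 , 6,9, 9]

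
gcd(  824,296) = 8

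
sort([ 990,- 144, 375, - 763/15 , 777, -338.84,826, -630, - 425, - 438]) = [ - 630,-438,-425, - 338.84, - 144, - 763/15,375, 777, 826,990] 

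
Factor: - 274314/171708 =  - 131/82 = -2^( - 1 ) *41^( - 1)*  131^1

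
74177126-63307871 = 10869255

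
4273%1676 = 921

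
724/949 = 724/949 = 0.76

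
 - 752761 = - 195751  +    -  557010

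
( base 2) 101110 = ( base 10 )46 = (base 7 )64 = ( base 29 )1H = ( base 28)1I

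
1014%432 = 150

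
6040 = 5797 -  - 243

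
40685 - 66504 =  - 25819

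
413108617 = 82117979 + 330990638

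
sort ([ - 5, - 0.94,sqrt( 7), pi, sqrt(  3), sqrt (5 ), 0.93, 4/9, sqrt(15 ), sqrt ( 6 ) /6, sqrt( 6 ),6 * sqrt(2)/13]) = [ - 5, - 0.94, sqrt( 6)/6, 4/9,  6*sqrt( 2)/13, 0.93, sqrt( 3 ), sqrt( 5),  sqrt(6 ), sqrt( 7 ), pi,sqrt ( 15)]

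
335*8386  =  2809310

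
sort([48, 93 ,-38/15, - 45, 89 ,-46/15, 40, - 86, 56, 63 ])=[ -86, - 45,-46/15, - 38/15, 40, 48, 56, 63, 89, 93]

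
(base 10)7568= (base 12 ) 4468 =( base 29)8ss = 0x1D90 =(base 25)C2I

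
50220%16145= 1785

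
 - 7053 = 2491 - 9544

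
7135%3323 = 489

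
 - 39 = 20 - 59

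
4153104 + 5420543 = 9573647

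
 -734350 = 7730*( - 95 ) 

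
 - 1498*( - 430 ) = 644140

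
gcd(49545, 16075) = 5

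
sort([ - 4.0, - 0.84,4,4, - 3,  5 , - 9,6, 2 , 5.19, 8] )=[ -9, - 4.0,-3, - 0.84, 2, 4,4, 5,5.19, 6,8]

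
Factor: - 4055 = - 5^1*811^1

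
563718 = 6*93953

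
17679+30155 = 47834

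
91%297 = 91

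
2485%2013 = 472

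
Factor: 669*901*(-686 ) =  - 413499534 = - 2^1*3^1*7^3*  17^1*53^1 * 223^1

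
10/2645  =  2/529 = 0.00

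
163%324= 163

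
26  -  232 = -206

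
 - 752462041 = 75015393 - 827477434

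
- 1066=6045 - 7111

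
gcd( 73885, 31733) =1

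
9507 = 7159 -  - 2348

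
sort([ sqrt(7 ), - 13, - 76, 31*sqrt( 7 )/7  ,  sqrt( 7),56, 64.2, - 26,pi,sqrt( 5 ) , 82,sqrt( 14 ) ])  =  [ - 76, - 26,-13,sqrt (5 ), sqrt( 7 ),sqrt( 7 ) , pi,sqrt (14),31*sqrt( 7 )/7,56,64.2,  82]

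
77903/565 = 77903/565 = 137.88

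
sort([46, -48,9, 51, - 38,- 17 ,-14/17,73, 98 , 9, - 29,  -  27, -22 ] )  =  [  -  48,-38, - 29, - 27, - 22, - 17,  -  14/17, 9,9,46, 51,  73, 98 ] 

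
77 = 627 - 550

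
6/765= 2/255 = 0.01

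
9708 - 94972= - 85264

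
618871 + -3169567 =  - 2550696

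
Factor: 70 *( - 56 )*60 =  - 235200 = - 2^6*3^1 * 5^2  *7^2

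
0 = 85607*0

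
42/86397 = 14/28799 = 0.00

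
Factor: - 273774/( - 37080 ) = 443/60 = 2^( - 2) * 3^ ( - 1) * 5^(-1 )*443^1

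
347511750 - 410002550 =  - 62490800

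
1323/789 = 1 + 178/263 = 1.68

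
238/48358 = 119/24179 =0.00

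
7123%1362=313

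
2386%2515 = 2386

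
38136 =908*42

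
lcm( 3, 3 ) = 3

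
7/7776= 7/7776 = 0.00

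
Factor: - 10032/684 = -2^2 * 3^( - 1 )*11^1 = -44/3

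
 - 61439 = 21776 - 83215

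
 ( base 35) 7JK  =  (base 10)9260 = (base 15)2B25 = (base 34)80c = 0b10010000101100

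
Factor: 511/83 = 7^1*73^1 *83^( - 1) 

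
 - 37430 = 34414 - 71844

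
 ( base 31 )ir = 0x249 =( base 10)585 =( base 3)210200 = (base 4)21021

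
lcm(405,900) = 8100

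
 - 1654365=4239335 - 5893700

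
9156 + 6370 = 15526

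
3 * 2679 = 8037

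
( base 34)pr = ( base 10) 877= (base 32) rd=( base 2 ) 1101101101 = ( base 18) 2cd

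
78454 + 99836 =178290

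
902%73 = 26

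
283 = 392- 109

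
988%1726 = 988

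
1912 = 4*478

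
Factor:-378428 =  - 2^2*89^1*1063^1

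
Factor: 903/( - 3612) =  - 2^ ( - 2) = -1/4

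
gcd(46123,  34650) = 77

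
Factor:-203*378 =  - 2^1 * 3^3*7^2 *29^1 = - 76734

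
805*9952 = 8011360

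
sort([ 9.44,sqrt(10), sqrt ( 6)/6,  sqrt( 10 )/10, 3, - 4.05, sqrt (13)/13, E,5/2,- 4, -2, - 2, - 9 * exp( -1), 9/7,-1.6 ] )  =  [-4.05,-4,-9*exp( - 1 ),-2, - 2, - 1.6,sqrt( 13)/13 , sqrt(10 )/10,sqrt( 6 )/6,  9/7, 5/2, E, 3, sqrt( 10 ), 9.44]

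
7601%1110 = 941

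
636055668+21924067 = 657979735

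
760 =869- 109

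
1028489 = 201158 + 827331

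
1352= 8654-7302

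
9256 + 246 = 9502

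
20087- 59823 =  - 39736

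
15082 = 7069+8013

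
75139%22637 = 7228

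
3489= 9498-6009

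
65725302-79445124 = -13719822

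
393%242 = 151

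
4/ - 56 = -1/14= - 0.07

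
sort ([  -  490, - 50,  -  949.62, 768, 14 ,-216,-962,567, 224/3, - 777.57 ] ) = [ - 962,-949.62, - 777.57, - 490,-216,-50, 14, 224/3, 567,768 ] 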